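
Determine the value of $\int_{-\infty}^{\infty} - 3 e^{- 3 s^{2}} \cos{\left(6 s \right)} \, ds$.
$- \frac{\sqrt{3} \sqrt{\pi}}{e^{3}}$

Define $I(b) = \int_{-\infty}^{\infty} - 3 e^{- 3 s^{2}} \cos{\left(b s \right)} \, ds$.

Differentiating under the integral sign,
$$I'(b) = \int_{-\infty}^{\infty} 3 s e^{- 3 s^{2}} \sin{\left(b s \right)} \, ds.$$

Integrate $\int_{-\infty}^{\infty} s \sin(b s)\, e^{- 3 s^{2}}\, ds$ by parts with $u = \sin(b s)$ and $dv = s\, e^{- 3 s^{2}}\, ds$, giving $v = - \frac{e^{- 3 s^{2}}}{6}$. The boundary term vanishes and
$$\int_{-\infty}^{\infty} s \sin(b s)\, e^{- 3 s^{2}}\, ds = \frac{b}{6} \int_{-\infty}^{\infty} \cos(b s)\, e^{- 3 s^{2}}\, ds,$$
so $I'(b) = - \frac{b}{6}\, I(b)$.

This is a separable first-order ODE; solving with the initial condition $I(0) = \int_{-\infty}^{\infty} - 3 e^{- 3 s^{2}}\,ds = - \sqrt{3} \sqrt{\pi}$ gives
$$I(b) = - \sqrt{3} \sqrt{\pi} e^{- \frac{b^{2}}{12}}.$$

Setting $b = 6$:
$$I = - \frac{\sqrt{3} \sqrt{\pi}}{e^{3}}.$$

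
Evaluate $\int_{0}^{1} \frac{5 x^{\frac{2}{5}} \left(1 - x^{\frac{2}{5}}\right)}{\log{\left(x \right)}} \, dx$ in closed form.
$\log{\left(\frac{16807}{59049} \right)}$

Introduce a parameter $a$ in the exponent: let $I(a) = \int_{0}^{1} \frac{5 \left(- x^{\frac{4}{5}} + x^{a}\right)}{\log{\left(x \right)}} \, dx$.

Since $\dfrac{\partial}{\partial a}\,x^{a} = x^{a} \ln x$, the $\ln x$ in the denominator cancels and
$$\frac{dI}{da} = \int_{0}^{1} 5 x^{a} \, dx = 5 \left[\frac{x^{a+1}}{a+1}\right]_0^1 = \frac{5}{a + 1}.$$

Integrating with respect to $a$ gives $I(a) = \log{\left(\frac{3125 \left(a + 1\right)^{5}}{59049} \right)} + C$.

At $a = \frac{4}{5}$ the integrand is identically $0$, so $I(\frac{4}{5}) = 0$. The closed form gives $0$, hence $C = 0$.

Setting $a = \frac{2}{5}$:
$$I = \log{\left(\frac{16807}{59049} \right)}.$$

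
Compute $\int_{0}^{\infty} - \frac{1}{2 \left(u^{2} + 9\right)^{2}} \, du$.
$- \frac{\pi}{216}$

Begin with the known result
$$J(a) = \int_{0}^{\infty} - \frac{1}{2 \left(a^{2} + u^{2}\right)} \, du = - \frac{\pi}{4 a}.$$

Differentiating under the integral sign with respect to $a$,
$$\frac{dJ}{da} = \int_{0}^{\infty} \frac{a}{\left(a^{2} + u^{2}\right)^{2}} \, du = \frac{\pi}{4 a^{2}},$$
so $\int_{0}^{\infty} - \frac{1}{2 \left(a^{2} + u^{2}\right)^{2}} \, du = - \frac{\pi}{8 a^{3}}$.

Setting $a = 3$:
$$I = - \frac{\pi}{216}.$$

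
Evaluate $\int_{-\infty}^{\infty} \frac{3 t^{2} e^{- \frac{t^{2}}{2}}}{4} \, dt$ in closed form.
$\frac{3 \sqrt{2} \sqrt{\pi}}{4}$

Start from the elementary integral
$$J(a) = \int_{-\infty}^{\infty} \frac{3 e^{- a t^{2}}}{4} \, dt = \frac{3 \sqrt{\pi}}{4 \sqrt{a}}.$$

Differentiating under the integral sign brings down a factor of $(-t^2)$:
$$\frac{dJ}{da} = \int_{-\infty}^{\infty} - \frac{3 t^{2} e^{- a t^{2}}}{4} \, dt = - \frac{3 \sqrt{\pi}}{8 a^{\frac{3}{2}}}.$$

The integral on the left is $-I$, so $I = \frac{3 \sqrt{\pi}}{8 a^{\frac{3}{2}}}$.

Setting $a = \frac{1}{2}$:
$$I = \frac{3 \sqrt{2} \sqrt{\pi}}{4}.$$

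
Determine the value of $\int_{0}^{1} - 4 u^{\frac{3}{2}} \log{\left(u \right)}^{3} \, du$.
$\frac{384}{625}$

Consider the simpler parametrised integral
$$J(a) = \int_{0}^{1} - 4 u^{a} \, du = - \frac{4}{a + 1}.$$

Differentiating under the integral sign brings down a factor of $\ln u$:
$$\frac{dJ}{da} = \int_{0}^{1} - 4 u^{a} \log{\left(u \right)} \, du = \frac{4}{\left(a + 1\right)^{2}}.$$

Repeating $3$ times in total — each differentiation brings down another $\ln u$ — gives
$$\frac{d^{3}J}{da^{3}} = \int_{0}^{1} - 4 u^{a} \log{\left(u \right)}^{3} \, du = \frac{24}{\left(a + 1\right)^{4}},$$
and the integrand here is exactly the target integrand, so $I = \frac{24}{\left(a + 1\right)^{4}}$.

Setting $a = \frac{3}{2}$:
$$I = \frac{384}{625}.$$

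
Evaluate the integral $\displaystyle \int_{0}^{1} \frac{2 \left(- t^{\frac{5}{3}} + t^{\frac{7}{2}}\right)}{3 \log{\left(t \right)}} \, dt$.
$\log{\left(\frac{9 \sqrt[3]{2}}{8} \right)}$

Introduce a parameter $a$ in the exponent: let $I(a) = \int_{0}^{1} \frac{2 \left(- t^{\frac{5}{3}} + t^{a}\right)}{3 \log{\left(t \right)}} \, dt$.

Since $\dfrac{\partial}{\partial a}\,t^{a} = t^{a} \ln t$, the $\ln t$ in the denominator cancels and
$$\frac{dI}{da} = \int_{0}^{1} \frac{2}{3} t^{a} \, dt = \frac{2}{3} \left[\frac{t^{a+1}}{a+1}\right]_0^1 = \frac{2}{3 \left(a + 1\right)}.$$

Integrating with respect to $a$ gives $I(a) = \log{\left(\frac{3^{\frac{2}{3}} \left(a + 1\right)^{\frac{2}{3}}}{4} \right)} + C$.

At $a = \frac{5}{3}$ the integrand is identically $0$, so $I(\frac{5}{3}) = 0$. The closed form gives $0$, hence $C = 0$.

Setting $a = \frac{7}{2}$:
$$I = \log{\left(\frac{9 \sqrt[3]{2}}{8} \right)}.$$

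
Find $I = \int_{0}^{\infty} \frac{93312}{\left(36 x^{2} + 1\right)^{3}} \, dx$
$2916 \pi$

Start from the standard arctangent integral
$$J(a) = \int_{0}^{\infty} \frac{2}{a^{2} + x^{2}} \, dx = \frac{\pi}{a}.$$

Differentiating under the integral sign with respect to $a$,
$$\frac{dJ}{da} = \int_{0}^{\infty} - \frac{4 a}{\left(a^{2} + x^{2}\right)^{2}} \, dx = - \frac{\pi}{a^{2}},$$
so $\int_{0}^{\infty} \frac{2}{\left(a^{2} + x^{2}\right)^{2}} \, dx = \frac{\pi}{2 a^{3}}$.

Repeating — each differentiation of $1/(x^2+a^2)^j$ produces $-2ja/(x^2+a^2)^{j+1}$ — and dividing through by $-2ja$ at each step yields, after $2$ differentiations in total,
$$\int_{0}^{\infty} \frac{2}{\left(a^{2} + x^{2}\right)^{3}} \, dx = \frac{3 \pi}{8 a^{5}}.$$

Setting $a = \frac{1}{6}$:
$$I = 2916 \pi.$$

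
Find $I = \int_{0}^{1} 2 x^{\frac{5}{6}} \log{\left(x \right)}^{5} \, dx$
$- \frac{11197440}{1771561}$

Consider the simpler parametrised integral
$$J(a) = \int_{0}^{1} 2 x^{a} \, dx = \frac{2}{a + 1}.$$

Differentiating under the integral sign brings down a factor of $\ln x$:
$$\frac{dJ}{da} = \int_{0}^{1} 2 x^{a} \log{\left(x \right)} \, dx = - \frac{2}{\left(a + 1\right)^{2}}.$$

Repeating $5$ times in total — each differentiation brings down another $\ln x$ — gives
$$\frac{d^{5}J}{da^{5}} = \int_{0}^{1} 2 x^{a} \log{\left(x \right)}^{5} \, dx = - \frac{240}{\left(a + 1\right)^{6}},$$
and the integrand here is exactly the target integrand, so $I = - \frac{240}{\left(a + 1\right)^{6}}$.

Setting $a = \frac{5}{6}$:
$$I = - \frac{11197440}{1771561}.$$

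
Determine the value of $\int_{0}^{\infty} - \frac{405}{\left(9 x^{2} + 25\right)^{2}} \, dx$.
$- \frac{27 \pi}{100}$

Start from the standard arctangent integral
$$J(a) = \int_{0}^{\infty} - \frac{5}{a^{2} + x^{2}} \, dx = - \frac{5 \pi}{2 a}.$$

Differentiating under the integral sign with respect to $a$,
$$\frac{dJ}{da} = \int_{0}^{\infty} \frac{10 a}{\left(a^{2} + x^{2}\right)^{2}} \, dx = \frac{5 \pi}{2 a^{2}},$$
so $\int_{0}^{\infty} - \frac{5}{\left(a^{2} + x^{2}\right)^{2}} \, dx = - \frac{5 \pi}{4 a^{3}}$.

Setting $a = \frac{5}{3}$:
$$I = - \frac{27 \pi}{100}.$$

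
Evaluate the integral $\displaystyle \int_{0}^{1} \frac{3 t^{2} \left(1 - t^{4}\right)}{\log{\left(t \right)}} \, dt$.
$\log{\left(\frac{27}{343} \right)}$

Replace the exponent $2$ by a parameter $a$: let $I(a) = \int_{0}^{1} \frac{3 \left(- t^{6} + t^{a}\right)}{\log{\left(t \right)}} \, dt$.

Since $\dfrac{\partial}{\partial a}\,t^{a} = t^{a} \ln t$, the $\ln t$ in the denominator cancels and
$$\frac{dI}{da} = \int_{0}^{1} 3 t^{a} \, dt = 3 \left[\frac{t^{a+1}}{a+1}\right]_0^1 = \frac{3}{a + 1}.$$

Integrating with respect to $a$ gives $I(a) = \log{\left(\frac{\left(a + 1\right)^{3}}{343} \right)} + C$.

At $a = 6$ the integrand is identically $0$, so $I(6) = 0$. The closed form gives $0$, hence $C = 0$.

Setting $a = 2$:
$$I = \log{\left(\frac{27}{343} \right)}.$$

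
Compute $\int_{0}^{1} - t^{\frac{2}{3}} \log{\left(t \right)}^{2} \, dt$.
$- \frac{54}{125}$

Consider the simpler parametrised integral
$$J(a) = \int_{0}^{1} - t^{a} \, dt = - \frac{1}{a + 1}.$$

Differentiating under the integral sign brings down a factor of $\ln t$:
$$\frac{dJ}{da} = \int_{0}^{1} - t^{a} \log{\left(t \right)} \, dt = \frac{1}{\left(a + 1\right)^{2}}.$$

Repeating twice in total — each differentiation brings down another $\ln t$ — gives
$$\frac{d^{2}J}{da^{2}} = \int_{0}^{1} - t^{a} \log{\left(t \right)}^{2} \, dt = - \frac{2}{\left(a + 1\right)^{3}},$$
and the integrand here is exactly the target integrand, so $I = - \frac{2}{\left(a + 1\right)^{3}}$.

Setting $a = \frac{2}{3}$:
$$I = - \frac{54}{125}.$$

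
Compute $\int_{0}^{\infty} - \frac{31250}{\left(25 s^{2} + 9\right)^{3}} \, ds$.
$- \frac{3125 \pi}{648}$

Begin with the known result
$$J(a) = \int_{0}^{\infty} - \frac{2}{a^{2} + s^{2}} \, ds = - \frac{\pi}{a}.$$

Differentiating under the integral sign with respect to $a$,
$$\frac{dJ}{da} = \int_{0}^{\infty} \frac{4 a}{\left(a^{2} + s^{2}\right)^{2}} \, ds = \frac{\pi}{a^{2}},$$
so $\int_{0}^{\infty} - \frac{2}{\left(a^{2} + s^{2}\right)^{2}} \, ds = - \frac{\pi}{2 a^{3}}$.

Repeating — each differentiation of $1/(s^2+a^2)^j$ produces $-2ja/(s^2+a^2)^{j+1}$ — and dividing through by $-2ja$ at each step yields, after $2$ differentiations in total,
$$\int_{0}^{\infty} - \frac{2}{\left(a^{2} + s^{2}\right)^{3}} \, ds = - \frac{3 \pi}{8 a^{5}}.$$

Setting $a = \frac{3}{5}$:
$$I = - \frac{3125 \pi}{648}.$$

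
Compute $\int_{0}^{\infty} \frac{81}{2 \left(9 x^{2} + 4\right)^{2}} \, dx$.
$\frac{27 \pi}{64}$

Start from the standard arctangent integral
$$J(a) = \int_{0}^{\infty} \frac{1}{2 \left(a^{2} + x^{2}\right)} \, dx = \frac{\pi}{4 a}.$$

Differentiating under the integral sign with respect to $a$,
$$\frac{dJ}{da} = \int_{0}^{\infty} - \frac{a}{\left(a^{2} + x^{2}\right)^{2}} \, dx = - \frac{\pi}{4 a^{2}},$$
so $\int_{0}^{\infty} \frac{1}{2 \left(a^{2} + x^{2}\right)^{2}} \, dx = \frac{\pi}{8 a^{3}}$.

Setting $a = \frac{2}{3}$:
$$I = \frac{27 \pi}{64}.$$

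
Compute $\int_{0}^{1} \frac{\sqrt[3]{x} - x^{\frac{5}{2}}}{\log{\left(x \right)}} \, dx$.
$\log{\left(\frac{8}{21} \right)}$

Consider the one-parameter family: let $I(a) = \int_{0}^{1} \frac{- x^{\frac{5}{2}} + x^{a}}{\log{\left(x \right)}} \, dx$.

Since $\dfrac{\partial}{\partial a}\,x^{a} = x^{a} \ln x$, the $\ln x$ in the denominator cancels and
$$\frac{dI}{da} = \int_{0}^{1} x^{a} \, dx = \left[\frac{x^{a+1}}{a+1}\right]_0^1 = \frac{1}{a + 1}.$$

Integrating with respect to $a$ gives $I(a) = \log{\left(\frac{2 a}{7} + \frac{2}{7} \right)} + C$.

At $a = \frac{5}{2}$ the integrand is identically $0$, so $I(\frac{5}{2}) = 0$. The closed form gives $0$, hence $C = 0$.

Setting $a = \frac{1}{3}$:
$$I = \log{\left(\frac{8}{21} \right)}.$$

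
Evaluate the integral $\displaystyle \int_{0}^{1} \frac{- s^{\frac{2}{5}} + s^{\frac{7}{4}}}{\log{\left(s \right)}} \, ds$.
$\log{\left(\frac{55}{28} \right)}$

Replace the exponent $\frac{7}{4}$ by a parameter $a$: let $I(a) = \int_{0}^{1} \frac{- s^{\frac{2}{5}} + s^{a}}{\log{\left(s \right)}} \, ds$.

Since $\dfrac{\partial}{\partial a}\,s^{a} = s^{a} \ln s$, the $\ln s$ in the denominator cancels and
$$\frac{dI}{da} = \int_{0}^{1} s^{a} \, ds = \left[\frac{s^{a+1}}{a+1}\right]_0^1 = \frac{1}{a + 1}.$$

Integrating with respect to $a$ gives $I(a) = \log{\left(\frac{5 a}{7} + \frac{5}{7} \right)} + C$.

At $a = \frac{2}{5}$ the integrand is identically $0$, so $I(\frac{2}{5}) = 0$. The closed form gives $0$, hence $C = 0$.

Setting $a = \frac{7}{4}$:
$$I = \log{\left(\frac{55}{28} \right)}.$$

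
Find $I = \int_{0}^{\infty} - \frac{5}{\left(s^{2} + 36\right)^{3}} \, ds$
$- \frac{5 \pi}{41472}$

Start from the standard arctangent integral
$$J(a) = \int_{0}^{\infty} - \frac{5}{a^{2} + s^{2}} \, ds = - \frac{5 \pi}{2 a}.$$

Differentiating under the integral sign with respect to $a$,
$$\frac{dJ}{da} = \int_{0}^{\infty} \frac{10 a}{\left(a^{2} + s^{2}\right)^{2}} \, ds = \frac{5 \pi}{2 a^{2}},$$
so $\int_{0}^{\infty} - \frac{5}{\left(a^{2} + s^{2}\right)^{2}} \, ds = - \frac{5 \pi}{4 a^{3}}$.

Repeating — each differentiation of $1/(s^2+a^2)^j$ produces $-2ja/(s^2+a^2)^{j+1}$ — and dividing through by $-2ja$ at each step yields, after $2$ differentiations in total,
$$\int_{0}^{\infty} - \frac{5}{\left(a^{2} + s^{2}\right)^{3}} \, ds = - \frac{15 \pi}{16 a^{5}}.$$

Setting $a = 6$:
$$I = - \frac{5 \pi}{41472}.$$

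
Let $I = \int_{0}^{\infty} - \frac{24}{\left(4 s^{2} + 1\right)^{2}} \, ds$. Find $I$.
$- 3 \pi$

Recall the elementary integral
$$J(a) = \int_{0}^{\infty} - \frac{3}{2 \left(a^{2} + s^{2}\right)} \, ds = - \frac{3 \pi}{4 a}.$$

Differentiating under the integral sign with respect to $a$,
$$\frac{dJ}{da} = \int_{0}^{\infty} \frac{3 a}{\left(a^{2} + s^{2}\right)^{2}} \, ds = \frac{3 \pi}{4 a^{2}},$$
so $\int_{0}^{\infty} - \frac{3}{2 \left(a^{2} + s^{2}\right)^{2}} \, ds = - \frac{3 \pi}{8 a^{3}}$.

Setting $a = \frac{1}{2}$:
$$I = - 3 \pi.$$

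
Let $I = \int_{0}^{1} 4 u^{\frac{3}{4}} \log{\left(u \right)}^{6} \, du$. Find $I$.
$\frac{47185920}{823543}$

Start from the elementary integral
$$J(a) = \int_{0}^{1} 4 u^{a} \, du = \frac{4}{a + 1}.$$

Differentiating under the integral sign brings down a factor of $\ln u$:
$$\frac{dJ}{da} = \int_{0}^{1} 4 u^{a} \log{\left(u \right)} \, du = - \frac{4}{\left(a + 1\right)^{2}}.$$

Repeating $6$ times in total — each differentiation brings down another $\ln u$ — gives
$$\frac{d^{6}J}{da^{6}} = \int_{0}^{1} 4 u^{a} \log{\left(u \right)}^{6} \, du = \frac{2880}{\left(a + 1\right)^{7}},$$
and the integrand here is exactly the target integrand, so $I = \frac{2880}{\left(a + 1\right)^{7}}$.

Setting $a = \frac{3}{4}$:
$$I = \frac{47185920}{823543}.$$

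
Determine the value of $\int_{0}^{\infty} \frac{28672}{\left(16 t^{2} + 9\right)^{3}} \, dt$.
$\frac{448 \pi}{81}$

Begin with the known result
$$J(a) = \int_{0}^{\infty} \frac{7}{a^{2} + t^{2}} \, dt = \frac{7 \pi}{2 a}.$$

Differentiating under the integral sign with respect to $a$,
$$\frac{dJ}{da} = \int_{0}^{\infty} - \frac{14 a}{\left(a^{2} + t^{2}\right)^{2}} \, dt = - \frac{7 \pi}{2 a^{2}},$$
so $\int_{0}^{\infty} \frac{7}{\left(a^{2} + t^{2}\right)^{2}} \, dt = \frac{7 \pi}{4 a^{3}}$.

Repeating — each differentiation of $1/(t^2+a^2)^j$ produces $-2ja/(t^2+a^2)^{j+1}$ — and dividing through by $-2ja$ at each step yields, after $2$ differentiations in total,
$$\int_{0}^{\infty} \frac{7}{\left(a^{2} + t^{2}\right)^{3}} \, dt = \frac{21 \pi}{16 a^{5}}.$$

Setting $a = \frac{3}{4}$:
$$I = \frac{448 \pi}{81}.$$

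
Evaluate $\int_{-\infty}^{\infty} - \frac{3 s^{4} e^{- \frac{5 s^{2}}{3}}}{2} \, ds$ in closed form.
$- \frac{81 \sqrt{15} \sqrt{\pi}}{1000}$

Consider the simpler parametrised integral
$$J(a) = \int_{-\infty}^{\infty} - \frac{3 e^{- a s^{2}}}{2} \, ds = - \frac{3 \sqrt{\pi}}{2 \sqrt{a}}.$$

Differentiating under the integral sign brings down a factor of $(-s^2)$:
$$\frac{dJ}{da} = \int_{-\infty}^{\infty} \frac{3 s^{2} e^{- a s^{2}}}{2} \, ds = \frac{3 \sqrt{\pi}}{4 a^{\frac{3}{2}}}.$$

Repeating twice in total — each differentiation brings down another $(-s^2)$ — gives
$$\frac{d^{2}J}{da^{2}} = \int_{-\infty}^{\infty} - \frac{3 s^{4} e^{- a s^{2}}}{2} \, ds = - \frac{9 \sqrt{\pi}}{8 a^{\frac{5}{2}}},$$
and the integrand here is exactly the target integrand, so $I = - \frac{9 \sqrt{\pi}}{8 a^{\frac{5}{2}}}$.

Setting $a = \frac{5}{3}$:
$$I = - \frac{81 \sqrt{15} \sqrt{\pi}}{1000}.$$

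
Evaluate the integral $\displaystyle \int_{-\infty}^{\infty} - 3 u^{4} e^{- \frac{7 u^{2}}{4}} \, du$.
$- \frac{72 \sqrt{7} \sqrt{\pi}}{343}$

Start from the elementary integral
$$J(a) = \int_{-\infty}^{\infty} - 3 e^{- a u^{2}} \, du = - \frac{3 \sqrt{\pi}}{\sqrt{a}}.$$

Differentiating under the integral sign brings down a factor of $(-u^2)$:
$$\frac{dJ}{da} = \int_{-\infty}^{\infty} 3 u^{2} e^{- a u^{2}} \, du = \frac{3 \sqrt{\pi}}{2 a^{\frac{3}{2}}}.$$

Repeating twice in total — each differentiation brings down another $(-u^2)$ — gives
$$\frac{d^{2}J}{da^{2}} = \int_{-\infty}^{\infty} - 3 u^{4} e^{- a u^{2}} \, du = - \frac{9 \sqrt{\pi}}{4 a^{\frac{5}{2}}},$$
and the integrand here is exactly the target integrand, so $I = - \frac{9 \sqrt{\pi}}{4 a^{\frac{5}{2}}}$.

Setting $a = \frac{7}{4}$:
$$I = - \frac{72 \sqrt{7} \sqrt{\pi}}{343}.$$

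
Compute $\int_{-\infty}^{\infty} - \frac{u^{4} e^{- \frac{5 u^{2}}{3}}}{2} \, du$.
$- \frac{27 \sqrt{15} \sqrt{\pi}}{1000}$

Begin with the known integral
$$J(a) = \int_{-\infty}^{\infty} - \frac{e^{- a u^{2}}}{2} \, du = - \frac{\sqrt{\pi}}{2 \sqrt{a}}.$$

Differentiating under the integral sign brings down a factor of $(-u^2)$:
$$\frac{dJ}{da} = \int_{-\infty}^{\infty} \frac{u^{2} e^{- a u^{2}}}{2} \, du = \frac{\sqrt{\pi}}{4 a^{\frac{3}{2}}}.$$

Repeating twice in total — each differentiation brings down another $(-u^2)$ — gives
$$\frac{d^{2}J}{da^{2}} = \int_{-\infty}^{\infty} - \frac{u^{4} e^{- a u^{2}}}{2} \, du = - \frac{3 \sqrt{\pi}}{8 a^{\frac{5}{2}}},$$
and the integrand here is exactly the target integrand, so $I = - \frac{3 \sqrt{\pi}}{8 a^{\frac{5}{2}}}$.

Setting $a = \frac{5}{3}$:
$$I = - \frac{27 \sqrt{15} \sqrt{\pi}}{1000}.$$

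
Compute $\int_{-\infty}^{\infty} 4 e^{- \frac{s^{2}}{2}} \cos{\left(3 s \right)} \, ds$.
$\frac{4 \sqrt{2} \sqrt{\pi}}{e^{\frac{9}{2}}}$

Define $I(b) = \int_{-\infty}^{\infty} 4 e^{- \frac{s^{2}}{2}} \cos{\left(b s \right)} \, ds$.

Differentiating under the integral sign,
$$I'(b) = \int_{-\infty}^{\infty} - 4 s e^{- \frac{s^{2}}{2}} \sin{\left(b s \right)} \, ds.$$

Integrate $\int_{-\infty}^{\infty} s \sin(b s)\, e^{- \frac{s^{2}}{2}}\, ds$ by parts with $u = \sin(b s)$ and $dv = s\, e^{- \frac{s^{2}}{2}}\, ds$, giving $v = - e^{- \frac{s^{2}}{2}}$. The boundary term vanishes and
$$\int_{-\infty}^{\infty} s \sin(b s)\, e^{- \frac{s^{2}}{2}}\, ds = b \int_{-\infty}^{\infty} \cos(b s)\, e^{- \frac{s^{2}}{2}}\, ds,$$
so $I'(b) = - b\, I(b)$.

This is a separable first-order ODE; solving with the initial condition $I(0) = \int_{-\infty}^{\infty} 4 e^{- \frac{s^{2}}{2}}\,ds = 4 \sqrt{2} \sqrt{\pi}$ gives
$$I(b) = 4 \sqrt{2} \sqrt{\pi} e^{- \frac{b^{2}}{2}}.$$

Setting $b = 3$:
$$I = \frac{4 \sqrt{2} \sqrt{\pi}}{e^{\frac{9}{2}}}.$$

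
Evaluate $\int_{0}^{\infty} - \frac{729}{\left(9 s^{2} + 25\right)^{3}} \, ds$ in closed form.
$- \frac{729 \pi}{50000}$

Start from the standard arctangent integral
$$J(a) = \int_{0}^{\infty} - \frac{1}{a^{2} + s^{2}} \, ds = - \frac{\pi}{2 a}.$$

Differentiating under the integral sign with respect to $a$,
$$\frac{dJ}{da} = \int_{0}^{\infty} \frac{2 a}{\left(a^{2} + s^{2}\right)^{2}} \, ds = \frac{\pi}{2 a^{2}},$$
so $\int_{0}^{\infty} - \frac{1}{\left(a^{2} + s^{2}\right)^{2}} \, ds = - \frac{\pi}{4 a^{3}}$.

Repeating — each differentiation of $1/(s^2+a^2)^j$ produces $-2ja/(s^2+a^2)^{j+1}$ — and dividing through by $-2ja$ at each step yields, after $2$ differentiations in total,
$$\int_{0}^{\infty} - \frac{1}{\left(a^{2} + s^{2}\right)^{3}} \, ds = - \frac{3 \pi}{16 a^{5}}.$$

Setting $a = \frac{5}{3}$:
$$I = - \frac{729 \pi}{50000}.$$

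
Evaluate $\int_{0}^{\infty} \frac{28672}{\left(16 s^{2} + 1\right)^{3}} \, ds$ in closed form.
$1344 \pi$

Start from the standard arctangent integral
$$J(a) = \int_{0}^{\infty} \frac{7}{a^{2} + s^{2}} \, ds = \frac{7 \pi}{2 a}.$$

Differentiating under the integral sign with respect to $a$,
$$\frac{dJ}{da} = \int_{0}^{\infty} - \frac{14 a}{\left(a^{2} + s^{2}\right)^{2}} \, ds = - \frac{7 \pi}{2 a^{2}},$$
so $\int_{0}^{\infty} \frac{7}{\left(a^{2} + s^{2}\right)^{2}} \, ds = \frac{7 \pi}{4 a^{3}}$.

Repeating — each differentiation of $1/(s^2+a^2)^j$ produces $-2ja/(s^2+a^2)^{j+1}$ — and dividing through by $-2ja$ at each step yields, after $2$ differentiations in total,
$$\int_{0}^{\infty} \frac{7}{\left(a^{2} + s^{2}\right)^{3}} \, ds = \frac{21 \pi}{16 a^{5}}.$$

Setting $a = \frac{1}{4}$:
$$I = 1344 \pi.$$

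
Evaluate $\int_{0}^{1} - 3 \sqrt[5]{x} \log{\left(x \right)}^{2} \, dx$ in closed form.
$- \frac{125}{36}$

Consider the simpler parametrised integral
$$J(a) = \int_{0}^{1} - 3 x^{a} \, dx = - \frac{3}{a + 1}.$$

Differentiating under the integral sign brings down a factor of $\ln x$:
$$\frac{dJ}{da} = \int_{0}^{1} - 3 x^{a} \log{\left(x \right)} \, dx = \frac{3}{\left(a + 1\right)^{2}}.$$

Repeating twice in total — each differentiation brings down another $\ln x$ — gives
$$\frac{d^{2}J}{da^{2}} = \int_{0}^{1} - 3 x^{a} \log{\left(x \right)}^{2} \, dx = - \frac{6}{\left(a + 1\right)^{3}},$$
and the integrand here is exactly the target integrand, so $I = - \frac{6}{\left(a + 1\right)^{3}}$.

Setting $a = \frac{1}{5}$:
$$I = - \frac{125}{36}.$$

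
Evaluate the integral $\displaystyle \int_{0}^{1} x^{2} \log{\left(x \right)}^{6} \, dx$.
$\frac{80}{243}$

Consider the simpler parametrised integral
$$J(a) = \int_{0}^{1} x^{a} \, dx = \frac{1}{a + 1}.$$

Differentiating under the integral sign brings down a factor of $\ln x$:
$$\frac{dJ}{da} = \int_{0}^{1} x^{a} \log{\left(x \right)} \, dx = - \frac{1}{\left(a + 1\right)^{2}}.$$

Repeating $6$ times in total — each differentiation brings down another $\ln x$ — gives
$$\frac{d^{6}J}{da^{6}} = \int_{0}^{1} x^{a} \log{\left(x \right)}^{6} \, dx = \frac{720}{\left(a + 1\right)^{7}},$$
and the integrand here is exactly the target integrand, so $I = \frac{720}{\left(a + 1\right)^{7}}$.

Setting $a = 2$:
$$I = \frac{80}{243}.$$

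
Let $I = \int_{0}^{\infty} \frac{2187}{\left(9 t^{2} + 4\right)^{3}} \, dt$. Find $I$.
$\frac{2187 \pi}{512}$

Recall the elementary integral
$$J(a) = \int_{0}^{\infty} \frac{3}{a^{2} + t^{2}} \, dt = \frac{3 \pi}{2 a}.$$

Differentiating under the integral sign with respect to $a$,
$$\frac{dJ}{da} = \int_{0}^{\infty} - \frac{6 a}{\left(a^{2} + t^{2}\right)^{2}} \, dt = - \frac{3 \pi}{2 a^{2}},$$
so $\int_{0}^{\infty} \frac{3}{\left(a^{2} + t^{2}\right)^{2}} \, dt = \frac{3 \pi}{4 a^{3}}$.

Repeating — each differentiation of $1/(t^2+a^2)^j$ produces $-2ja/(t^2+a^2)^{j+1}$ — and dividing through by $-2ja$ at each step yields, after $2$ differentiations in total,
$$\int_{0}^{\infty} \frac{3}{\left(a^{2} + t^{2}\right)^{3}} \, dt = \frac{9 \pi}{16 a^{5}}.$$

Setting $a = \frac{2}{3}$:
$$I = \frac{2187 \pi}{512}.$$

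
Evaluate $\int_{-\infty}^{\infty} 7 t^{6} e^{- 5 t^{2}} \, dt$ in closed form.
$\frac{21 \sqrt{5} \sqrt{\pi}}{1000}$

Consider the simpler parametrised integral
$$J(a) = \int_{-\infty}^{\infty} 7 e^{- a t^{2}} \, dt = \frac{7 \sqrt{\pi}}{\sqrt{a}}.$$

Differentiating under the integral sign brings down a factor of $(-t^2)$:
$$\frac{dJ}{da} = \int_{-\infty}^{\infty} - 7 t^{2} e^{- a t^{2}} \, dt = - \frac{7 \sqrt{\pi}}{2 a^{\frac{3}{2}}}.$$

Repeating $3$ times in total — each differentiation brings down another $(-t^2)$ — gives
$$\frac{d^{3}J}{da^{3}} = \int_{-\infty}^{\infty} - 7 t^{6} e^{- a t^{2}} \, dt = - \frac{105 \sqrt{\pi}}{8 a^{\frac{7}{2}}},$$
and the integrand here is $(-1)^{3}$ times the target integrand, so $I = (-1)^{3}\,\frac{d^{3}J}{da^{3}} = \frac{105 \sqrt{\pi}}{8 a^{\frac{7}{2}}}$.

Setting $a = 5$:
$$I = \frac{21 \sqrt{5} \sqrt{\pi}}{1000}.$$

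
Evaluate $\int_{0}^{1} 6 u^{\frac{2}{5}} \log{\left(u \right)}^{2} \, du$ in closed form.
$\frac{1500}{343}$

Begin with the known integral
$$J(a) = \int_{0}^{1} 6 u^{a} \, du = \frac{6}{a + 1}.$$

Differentiating under the integral sign brings down a factor of $\ln u$:
$$\frac{dJ}{da} = \int_{0}^{1} 6 u^{a} \log{\left(u \right)} \, du = - \frac{6}{\left(a + 1\right)^{2}}.$$

Repeating twice in total — each differentiation brings down another $\ln u$ — gives
$$\frac{d^{2}J}{da^{2}} = \int_{0}^{1} 6 u^{a} \log{\left(u \right)}^{2} \, du = \frac{12}{\left(a + 1\right)^{3}},$$
and the integrand here is exactly the target integrand, so $I = \frac{12}{\left(a + 1\right)^{3}}$.

Setting $a = \frac{2}{5}$:
$$I = \frac{1500}{343}.$$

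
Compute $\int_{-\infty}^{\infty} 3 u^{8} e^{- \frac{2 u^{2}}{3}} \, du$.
$\frac{25515 \sqrt{6} \sqrt{\pi}}{512}$

Consider the simpler parametrised integral
$$J(a) = \int_{-\infty}^{\infty} 3 e^{- a u^{2}} \, du = \frac{3 \sqrt{\pi}}{\sqrt{a}}.$$

Differentiating under the integral sign brings down a factor of $(-u^2)$:
$$\frac{dJ}{da} = \int_{-\infty}^{\infty} - 3 u^{2} e^{- a u^{2}} \, du = - \frac{3 \sqrt{\pi}}{2 a^{\frac{3}{2}}}.$$

Repeating $4$ times in total — each differentiation brings down another $(-u^2)$ — gives
$$\frac{d^{4}J}{da^{4}} = \int_{-\infty}^{\infty} 3 u^{8} e^{- a u^{2}} \, du = \frac{315 \sqrt{\pi}}{16 a^{\frac{9}{2}}},$$
and the integrand here is exactly the target integrand, so $I = \frac{315 \sqrt{\pi}}{16 a^{\frac{9}{2}}}$.

Setting $a = \frac{2}{3}$:
$$I = \frac{25515 \sqrt{6} \sqrt{\pi}}{512}.$$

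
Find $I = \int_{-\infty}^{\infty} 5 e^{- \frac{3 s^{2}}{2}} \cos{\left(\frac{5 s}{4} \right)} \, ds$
$\frac{5 \sqrt{6} \sqrt{\pi}}{3 e^{\frac{25}{96}}}$

Let $b$ denote the cosine frequency and define $I(b) = \int_{-\infty}^{\infty} 5 e^{- \frac{3 s^{2}}{2}} \cos{\left(b s \right)} \, ds$.

Differentiating under the integral sign,
$$I'(b) = \int_{-\infty}^{\infty} - 5 s e^{- \frac{3 s^{2}}{2}} \sin{\left(b s \right)} \, ds.$$

Integrate $\int_{-\infty}^{\infty} s \sin(b s)\, e^{- \frac{3 s^{2}}{2}}\, ds$ by parts with $u = \sin(b s)$ and $dv = s\, e^{- \frac{3 s^{2}}{2}}\, ds$, giving $v = - \frac{e^{- \frac{3 s^{2}}{2}}}{3}$. The boundary term vanishes and
$$\int_{-\infty}^{\infty} s \sin(b s)\, e^{- \frac{3 s^{2}}{2}}\, ds = \frac{b}{3} \int_{-\infty}^{\infty} \cos(b s)\, e^{- \frac{3 s^{2}}{2}}\, ds,$$
so $I'(b) = - \frac{b}{3}\, I(b)$.

This is a separable first-order ODE; solving with the initial condition $I(0) = \int_{-\infty}^{\infty} 5 e^{- \frac{3 s^{2}}{2}}\,ds = \frac{5 \sqrt{6} \sqrt{\pi}}{3}$ gives
$$I(b) = \frac{5 \sqrt{6} \sqrt{\pi} e^{- \frac{b^{2}}{6}}}{3}.$$

Setting $b = \frac{5}{4}$:
$$I = \frac{5 \sqrt{6} \sqrt{\pi}}{3 e^{\frac{25}{96}}}.$$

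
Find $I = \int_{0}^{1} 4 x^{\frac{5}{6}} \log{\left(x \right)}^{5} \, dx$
$- \frac{22394880}{1771561}$

Begin with the known integral
$$J(a) = \int_{0}^{1} 4 x^{a} \, dx = \frac{4}{a + 1}.$$

Differentiating under the integral sign brings down a factor of $\ln x$:
$$\frac{dJ}{da} = \int_{0}^{1} 4 x^{a} \log{\left(x \right)} \, dx = - \frac{4}{\left(a + 1\right)^{2}}.$$

Repeating $5$ times in total — each differentiation brings down another $\ln x$ — gives
$$\frac{d^{5}J}{da^{5}} = \int_{0}^{1} 4 x^{a} \log{\left(x \right)}^{5} \, dx = - \frac{480}{\left(a + 1\right)^{6}},$$
and the integrand here is exactly the target integrand, so $I = - \frac{480}{\left(a + 1\right)^{6}}$.

Setting $a = \frac{5}{6}$:
$$I = - \frac{22394880}{1771561}.$$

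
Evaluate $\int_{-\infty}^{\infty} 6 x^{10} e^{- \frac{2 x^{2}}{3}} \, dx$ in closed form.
$\frac{688905 \sqrt{6} \sqrt{\pi}}{1024}$

Start from the elementary integral
$$J(a) = \int_{-\infty}^{\infty} 6 e^{- a x^{2}} \, dx = \frac{6 \sqrt{\pi}}{\sqrt{a}}.$$

Differentiating under the integral sign brings down a factor of $(-x^2)$:
$$\frac{dJ}{da} = \int_{-\infty}^{\infty} - 6 x^{2} e^{- a x^{2}} \, dx = - \frac{3 \sqrt{\pi}}{a^{\frac{3}{2}}}.$$

Repeating $5$ times in total — each differentiation brings down another $(-x^2)$ — gives
$$\frac{d^{5}J}{da^{5}} = \int_{-\infty}^{\infty} - 6 x^{10} e^{- a x^{2}} \, dx = - \frac{2835 \sqrt{\pi}}{16 a^{\frac{11}{2}}},$$
and the integrand here is $(-1)^{5}$ times the target integrand, so $I = (-1)^{5}\,\frac{d^{5}J}{da^{5}} = \frac{2835 \sqrt{\pi}}{16 a^{\frac{11}{2}}}$.

Setting $a = \frac{2}{3}$:
$$I = \frac{688905 \sqrt{6} \sqrt{\pi}}{1024}.$$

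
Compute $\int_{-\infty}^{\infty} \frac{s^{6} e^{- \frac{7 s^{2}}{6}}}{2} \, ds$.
$\frac{405 \sqrt{42} \sqrt{\pi}}{4802}$

Begin with the known integral
$$J(a) = \int_{-\infty}^{\infty} \frac{e^{- a s^{2}}}{2} \, ds = \frac{\sqrt{\pi}}{2 \sqrt{a}}.$$

Differentiating under the integral sign brings down a factor of $(-s^2)$:
$$\frac{dJ}{da} = \int_{-\infty}^{\infty} - \frac{s^{2} e^{- a s^{2}}}{2} \, ds = - \frac{\sqrt{\pi}}{4 a^{\frac{3}{2}}}.$$

Repeating $3$ times in total — each differentiation brings down another $(-s^2)$ — gives
$$\frac{d^{3}J}{da^{3}} = \int_{-\infty}^{\infty} - \frac{s^{6} e^{- a s^{2}}}{2} \, ds = - \frac{15 \sqrt{\pi}}{16 a^{\frac{7}{2}}},$$
and the integrand here is $(-1)^{3}$ times the target integrand, so $I = (-1)^{3}\,\frac{d^{3}J}{da^{3}} = \frac{15 \sqrt{\pi}}{16 a^{\frac{7}{2}}}$.

Setting $a = \frac{7}{6}$:
$$I = \frac{405 \sqrt{42} \sqrt{\pi}}{4802}.$$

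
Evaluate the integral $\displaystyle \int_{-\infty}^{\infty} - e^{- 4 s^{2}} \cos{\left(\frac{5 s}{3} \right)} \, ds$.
$- \frac{\sqrt{\pi}}{2 e^{\frac{25}{144}}}$

Treat the cosine frequency as a parameter and define $I(b) = \int_{-\infty}^{\infty} - e^{- 4 s^{2}} \cos{\left(b s \right)} \, ds$.

Differentiating under the integral sign,
$$I'(b) = \int_{-\infty}^{\infty} s e^{- 4 s^{2}} \sin{\left(b s \right)} \, ds.$$

Integrate $\int_{-\infty}^{\infty} s \sin(b s)\, e^{- 4 s^{2}}\, ds$ by parts with $u = \sin(b s)$ and $dv = s\, e^{- 4 s^{2}}\, ds$, giving $v = - \frac{e^{- 4 s^{2}}}{8}$. The boundary term vanishes and
$$\int_{-\infty}^{\infty} s \sin(b s)\, e^{- 4 s^{2}}\, ds = \frac{b}{8} \int_{-\infty}^{\infty} \cos(b s)\, e^{- 4 s^{2}}\, ds,$$
so $I'(b) = - \frac{b}{8}\, I(b)$.

This is a separable first-order ODE; solving with the initial condition $I(0) = \int_{-\infty}^{\infty} - e^{- 4 s^{2}}\,ds = - \frac{\sqrt{\pi}}{2}$ gives
$$I(b) = - \frac{\sqrt{\pi} e^{- \frac{b^{2}}{16}}}{2}.$$

Setting $b = \frac{5}{3}$:
$$I = - \frac{\sqrt{\pi}}{2 e^{\frac{25}{144}}}.$$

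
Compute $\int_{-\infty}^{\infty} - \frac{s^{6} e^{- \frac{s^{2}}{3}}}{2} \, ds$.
$- \frac{405 \sqrt{3} \sqrt{\pi}}{16}$

Begin with the known integral
$$J(a) = \int_{-\infty}^{\infty} - \frac{e^{- a s^{2}}}{2} \, ds = - \frac{\sqrt{\pi}}{2 \sqrt{a}}.$$

Differentiating under the integral sign brings down a factor of $(-s^2)$:
$$\frac{dJ}{da} = \int_{-\infty}^{\infty} \frac{s^{2} e^{- a s^{2}}}{2} \, ds = \frac{\sqrt{\pi}}{4 a^{\frac{3}{2}}}.$$

Repeating $3$ times in total — each differentiation brings down another $(-s^2)$ — gives
$$\frac{d^{3}J}{da^{3}} = \int_{-\infty}^{\infty} \frac{s^{6} e^{- a s^{2}}}{2} \, ds = \frac{15 \sqrt{\pi}}{16 a^{\frac{7}{2}}},$$
and the integrand here is $(-1)^{3}$ times the target integrand, so $I = (-1)^{3}\,\frac{d^{3}J}{da^{3}} = - \frac{15 \sqrt{\pi}}{16 a^{\frac{7}{2}}}$.

Setting $a = \frac{1}{3}$:
$$I = - \frac{405 \sqrt{3} \sqrt{\pi}}{16}.$$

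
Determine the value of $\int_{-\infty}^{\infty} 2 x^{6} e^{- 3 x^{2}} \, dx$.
$\frac{5 \sqrt{3} \sqrt{\pi}}{108}$

Consider the simpler parametrised integral
$$J(a) = \int_{-\infty}^{\infty} 2 e^{- a x^{2}} \, dx = \frac{2 \sqrt{\pi}}{\sqrt{a}}.$$

Differentiating under the integral sign brings down a factor of $(-x^2)$:
$$\frac{dJ}{da} = \int_{-\infty}^{\infty} - 2 x^{2} e^{- a x^{2}} \, dx = - \frac{\sqrt{\pi}}{a^{\frac{3}{2}}}.$$

Repeating $3$ times in total — each differentiation brings down another $(-x^2)$ — gives
$$\frac{d^{3}J}{da^{3}} = \int_{-\infty}^{\infty} - 2 x^{6} e^{- a x^{2}} \, dx = - \frac{15 \sqrt{\pi}}{4 a^{\frac{7}{2}}},$$
and the integrand here is $(-1)^{3}$ times the target integrand, so $I = (-1)^{3}\,\frac{d^{3}J}{da^{3}} = \frac{15 \sqrt{\pi}}{4 a^{\frac{7}{2}}}$.

Setting $a = 3$:
$$I = \frac{5 \sqrt{3} \sqrt{\pi}}{108}.$$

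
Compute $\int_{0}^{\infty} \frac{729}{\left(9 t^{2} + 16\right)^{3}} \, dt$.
$\frac{729 \pi}{16384}$

Start from the standard arctangent integral
$$J(a) = \int_{0}^{\infty} \frac{1}{a^{2} + t^{2}} \, dt = \frac{\pi}{2 a}.$$

Differentiating under the integral sign with respect to $a$,
$$\frac{dJ}{da} = \int_{0}^{\infty} - \frac{2 a}{\left(a^{2} + t^{2}\right)^{2}} \, dt = - \frac{\pi}{2 a^{2}},$$
so $\int_{0}^{\infty} \frac{1}{\left(a^{2} + t^{2}\right)^{2}} \, dt = \frac{\pi}{4 a^{3}}$.

Repeating — each differentiation of $1/(t^2+a^2)^j$ produces $-2ja/(t^2+a^2)^{j+1}$ — and dividing through by $-2ja$ at each step yields, after $2$ differentiations in total,
$$\int_{0}^{\infty} \frac{1}{\left(a^{2} + t^{2}\right)^{3}} \, dt = \frac{3 \pi}{16 a^{5}}.$$

Setting $a = \frac{4}{3}$:
$$I = \frac{729 \pi}{16384}.$$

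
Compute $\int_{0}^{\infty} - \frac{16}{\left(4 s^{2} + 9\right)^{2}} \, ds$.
$- \frac{2 \pi}{27}$

Start from the standard arctangent integral
$$J(a) = \int_{0}^{\infty} - \frac{1}{a^{2} + s^{2}} \, ds = - \frac{\pi}{2 a}.$$

Differentiating under the integral sign with respect to $a$,
$$\frac{dJ}{da} = \int_{0}^{\infty} \frac{2 a}{\left(a^{2} + s^{2}\right)^{2}} \, ds = \frac{\pi}{2 a^{2}},$$
so $\int_{0}^{\infty} - \frac{1}{\left(a^{2} + s^{2}\right)^{2}} \, ds = - \frac{\pi}{4 a^{3}}$.

Setting $a = \frac{3}{2}$:
$$I = - \frac{2 \pi}{27}.$$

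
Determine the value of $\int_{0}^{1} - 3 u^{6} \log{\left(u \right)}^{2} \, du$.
$- \frac{6}{343}$

Begin with the known integral
$$J(a) = \int_{0}^{1} - 3 u^{a} \, du = - \frac{3}{a + 1}.$$

Differentiating under the integral sign brings down a factor of $\ln u$:
$$\frac{dJ}{da} = \int_{0}^{1} - 3 u^{a} \log{\left(u \right)} \, du = \frac{3}{\left(a + 1\right)^{2}}.$$

Repeating twice in total — each differentiation brings down another $\ln u$ — gives
$$\frac{d^{2}J}{da^{2}} = \int_{0}^{1} - 3 u^{a} \log{\left(u \right)}^{2} \, du = - \frac{6}{\left(a + 1\right)^{3}},$$
and the integrand here is exactly the target integrand, so $I = - \frac{6}{\left(a + 1\right)^{3}}$.

Setting $a = 6$:
$$I = - \frac{6}{343}.$$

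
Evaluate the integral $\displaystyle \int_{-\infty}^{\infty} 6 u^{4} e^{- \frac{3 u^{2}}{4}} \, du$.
$\frac{16 \sqrt{3} \sqrt{\pi}}{3}$

Begin with the known integral
$$J(a) = \int_{-\infty}^{\infty} 6 e^{- a u^{2}} \, du = \frac{6 \sqrt{\pi}}{\sqrt{a}}.$$

Differentiating under the integral sign brings down a factor of $(-u^2)$:
$$\frac{dJ}{da} = \int_{-\infty}^{\infty} - 6 u^{2} e^{- a u^{2}} \, du = - \frac{3 \sqrt{\pi}}{a^{\frac{3}{2}}}.$$

Repeating twice in total — each differentiation brings down another $(-u^2)$ — gives
$$\frac{d^{2}J}{da^{2}} = \int_{-\infty}^{\infty} 6 u^{4} e^{- a u^{2}} \, du = \frac{9 \sqrt{\pi}}{2 a^{\frac{5}{2}}},$$
and the integrand here is exactly the target integrand, so $I = \frac{9 \sqrt{\pi}}{2 a^{\frac{5}{2}}}$.

Setting $a = \frac{3}{4}$:
$$I = \frac{16 \sqrt{3} \sqrt{\pi}}{3}.$$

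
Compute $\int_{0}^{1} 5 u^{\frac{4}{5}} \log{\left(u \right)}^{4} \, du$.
$\frac{125000}{19683}$

Begin with the known integral
$$J(a) = \int_{0}^{1} 5 u^{a} \, du = \frac{5}{a + 1}.$$

Differentiating under the integral sign brings down a factor of $\ln u$:
$$\frac{dJ}{da} = \int_{0}^{1} 5 u^{a} \log{\left(u \right)} \, du = - \frac{5}{\left(a + 1\right)^{2}}.$$

Repeating $4$ times in total — each differentiation brings down another $\ln u$ — gives
$$\frac{d^{4}J}{da^{4}} = \int_{0}^{1} 5 u^{a} \log{\left(u \right)}^{4} \, du = \frac{120}{\left(a + 1\right)^{5}},$$
and the integrand here is exactly the target integrand, so $I = \frac{120}{\left(a + 1\right)^{5}}$.

Setting $a = \frac{4}{5}$:
$$I = \frac{125000}{19683}.$$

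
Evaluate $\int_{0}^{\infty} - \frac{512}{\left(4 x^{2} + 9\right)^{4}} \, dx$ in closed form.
$- \frac{40 \pi}{2187}$

Start from the standard arctangent integral
$$J(a) = \int_{0}^{\infty} - \frac{2}{a^{2} + x^{2}} \, dx = - \frac{\pi}{a}.$$

Differentiating under the integral sign with respect to $a$,
$$\frac{dJ}{da} = \int_{0}^{\infty} \frac{4 a}{\left(a^{2} + x^{2}\right)^{2}} \, dx = \frac{\pi}{a^{2}},$$
so $\int_{0}^{\infty} - \frac{2}{\left(a^{2} + x^{2}\right)^{2}} \, dx = - \frac{\pi}{2 a^{3}}$.

Repeating — each differentiation of $1/(x^2+a^2)^j$ produces $-2ja/(x^2+a^2)^{j+1}$ — and dividing through by $-2ja$ at each step yields, after $3$ differentiations in total,
$$\int_{0}^{\infty} - \frac{2}{\left(a^{2} + x^{2}\right)^{4}} \, dx = - \frac{5 \pi}{16 a^{7}}.$$

Setting $a = \frac{3}{2}$:
$$I = - \frac{40 \pi}{2187}.$$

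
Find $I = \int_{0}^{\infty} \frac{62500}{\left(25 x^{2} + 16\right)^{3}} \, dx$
$\frac{9375 \pi}{4096}$

Start from the standard arctangent integral
$$J(a) = \int_{0}^{\infty} \frac{4}{a^{2} + x^{2}} \, dx = \frac{2 \pi}{a}.$$

Differentiating under the integral sign with respect to $a$,
$$\frac{dJ}{da} = \int_{0}^{\infty} - \frac{8 a}{\left(a^{2} + x^{2}\right)^{2}} \, dx = - \frac{2 \pi}{a^{2}},$$
so $\int_{0}^{\infty} \frac{4}{\left(a^{2} + x^{2}\right)^{2}} \, dx = \frac{\pi}{a^{3}}$.

Repeating — each differentiation of $1/(x^2+a^2)^j$ produces $-2ja/(x^2+a^2)^{j+1}$ — and dividing through by $-2ja$ at each step yields, after $2$ differentiations in total,
$$\int_{0}^{\infty} \frac{4}{\left(a^{2} + x^{2}\right)^{3}} \, dx = \frac{3 \pi}{4 a^{5}}.$$

Setting $a = \frac{4}{5}$:
$$I = \frac{9375 \pi}{4096}.$$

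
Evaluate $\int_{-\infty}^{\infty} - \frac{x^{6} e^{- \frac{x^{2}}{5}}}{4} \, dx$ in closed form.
$- \frac{1875 \sqrt{5} \sqrt{\pi}}{32}$

Consider the simpler parametrised integral
$$J(a) = \int_{-\infty}^{\infty} - \frac{e^{- a x^{2}}}{4} \, dx = - \frac{\sqrt{\pi}}{4 \sqrt{a}}.$$

Differentiating under the integral sign brings down a factor of $(-x^2)$:
$$\frac{dJ}{da} = \int_{-\infty}^{\infty} \frac{x^{2} e^{- a x^{2}}}{4} \, dx = \frac{\sqrt{\pi}}{8 a^{\frac{3}{2}}}.$$

Repeating $3$ times in total — each differentiation brings down another $(-x^2)$ — gives
$$\frac{d^{3}J}{da^{3}} = \int_{-\infty}^{\infty} \frac{x^{6} e^{- a x^{2}}}{4} \, dx = \frac{15 \sqrt{\pi}}{32 a^{\frac{7}{2}}},$$
and the integrand here is $(-1)^{3}$ times the target integrand, so $I = (-1)^{3}\,\frac{d^{3}J}{da^{3}} = - \frac{15 \sqrt{\pi}}{32 a^{\frac{7}{2}}}$.

Setting $a = \frac{1}{5}$:
$$I = - \frac{1875 \sqrt{5} \sqrt{\pi}}{32}.$$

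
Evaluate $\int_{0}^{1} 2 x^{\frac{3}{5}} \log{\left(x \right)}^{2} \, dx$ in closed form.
$\frac{125}{128}$

Start from the elementary integral
$$J(a) = \int_{0}^{1} 2 x^{a} \, dx = \frac{2}{a + 1}.$$

Differentiating under the integral sign brings down a factor of $\ln x$:
$$\frac{dJ}{da} = \int_{0}^{1} 2 x^{a} \log{\left(x \right)} \, dx = - \frac{2}{\left(a + 1\right)^{2}}.$$

Repeating twice in total — each differentiation brings down another $\ln x$ — gives
$$\frac{d^{2}J}{da^{2}} = \int_{0}^{1} 2 x^{a} \log{\left(x \right)}^{2} \, dx = \frac{4}{\left(a + 1\right)^{3}},$$
and the integrand here is exactly the target integrand, so $I = \frac{4}{\left(a + 1\right)^{3}}$.

Setting $a = \frac{3}{5}$:
$$I = \frac{125}{128}.$$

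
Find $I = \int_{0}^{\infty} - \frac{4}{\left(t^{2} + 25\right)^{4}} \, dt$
$- \frac{\pi}{125000}$

Recall the elementary integral
$$J(a) = \int_{0}^{\infty} - \frac{4}{a^{2} + t^{2}} \, dt = - \frac{2 \pi}{a}.$$

Differentiating under the integral sign with respect to $a$,
$$\frac{dJ}{da} = \int_{0}^{\infty} \frac{8 a}{\left(a^{2} + t^{2}\right)^{2}} \, dt = \frac{2 \pi}{a^{2}},$$
so $\int_{0}^{\infty} - \frac{4}{\left(a^{2} + t^{2}\right)^{2}} \, dt = - \frac{\pi}{a^{3}}$.

Repeating — each differentiation of $1/(t^2+a^2)^j$ produces $-2ja/(t^2+a^2)^{j+1}$ — and dividing through by $-2ja$ at each step yields, after $3$ differentiations in total,
$$\int_{0}^{\infty} - \frac{4}{\left(a^{2} + t^{2}\right)^{4}} \, dt = - \frac{5 \pi}{8 a^{7}}.$$

Setting $a = 5$:
$$I = - \frac{\pi}{125000}.$$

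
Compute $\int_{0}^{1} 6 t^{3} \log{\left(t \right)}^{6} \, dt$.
$\frac{135}{512}$

Start from the elementary integral
$$J(a) = \int_{0}^{1} 6 t^{a} \, dt = \frac{6}{a + 1}.$$

Differentiating under the integral sign brings down a factor of $\ln t$:
$$\frac{dJ}{da} = \int_{0}^{1} 6 t^{a} \log{\left(t \right)} \, dt = - \frac{6}{\left(a + 1\right)^{2}}.$$

Repeating $6$ times in total — each differentiation brings down another $\ln t$ — gives
$$\frac{d^{6}J}{da^{6}} = \int_{0}^{1} 6 t^{a} \log{\left(t \right)}^{6} \, dt = \frac{4320}{\left(a + 1\right)^{7}},$$
and the integrand here is exactly the target integrand, so $I = \frac{4320}{\left(a + 1\right)^{7}}$.

Setting $a = 3$:
$$I = \frac{135}{512}.$$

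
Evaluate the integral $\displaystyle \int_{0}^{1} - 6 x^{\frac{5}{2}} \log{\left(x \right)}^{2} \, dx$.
$- \frac{96}{343}$

Start from the elementary integral
$$J(a) = \int_{0}^{1} - 6 x^{a} \, dx = - \frac{6}{a + 1}.$$

Differentiating under the integral sign brings down a factor of $\ln x$:
$$\frac{dJ}{da} = \int_{0}^{1} - 6 x^{a} \log{\left(x \right)} \, dx = \frac{6}{\left(a + 1\right)^{2}}.$$

Repeating twice in total — each differentiation brings down another $\ln x$ — gives
$$\frac{d^{2}J}{da^{2}} = \int_{0}^{1} - 6 x^{a} \log{\left(x \right)}^{2} \, dx = - \frac{12}{\left(a + 1\right)^{3}},$$
and the integrand here is exactly the target integrand, so $I = - \frac{12}{\left(a + 1\right)^{3}}$.

Setting $a = \frac{5}{2}$:
$$I = - \frac{96}{343}.$$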